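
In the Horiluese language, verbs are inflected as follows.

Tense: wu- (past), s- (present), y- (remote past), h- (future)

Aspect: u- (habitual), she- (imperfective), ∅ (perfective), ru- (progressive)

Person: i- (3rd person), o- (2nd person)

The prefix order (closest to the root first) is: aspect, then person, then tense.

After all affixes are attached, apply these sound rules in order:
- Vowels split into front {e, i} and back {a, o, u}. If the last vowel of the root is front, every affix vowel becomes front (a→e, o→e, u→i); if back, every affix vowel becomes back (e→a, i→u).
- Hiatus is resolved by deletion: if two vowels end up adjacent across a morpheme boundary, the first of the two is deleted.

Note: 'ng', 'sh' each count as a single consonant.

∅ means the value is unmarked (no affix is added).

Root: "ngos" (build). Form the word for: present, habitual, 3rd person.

sungos

Attach aspect habitual u- → ungos.
Attach person 3rd person i- → iungos.
Attach tense present s- → siungos.
Apply vowel harmony: siungos → suungos.
Apply vowel deletion: suungos → sungos.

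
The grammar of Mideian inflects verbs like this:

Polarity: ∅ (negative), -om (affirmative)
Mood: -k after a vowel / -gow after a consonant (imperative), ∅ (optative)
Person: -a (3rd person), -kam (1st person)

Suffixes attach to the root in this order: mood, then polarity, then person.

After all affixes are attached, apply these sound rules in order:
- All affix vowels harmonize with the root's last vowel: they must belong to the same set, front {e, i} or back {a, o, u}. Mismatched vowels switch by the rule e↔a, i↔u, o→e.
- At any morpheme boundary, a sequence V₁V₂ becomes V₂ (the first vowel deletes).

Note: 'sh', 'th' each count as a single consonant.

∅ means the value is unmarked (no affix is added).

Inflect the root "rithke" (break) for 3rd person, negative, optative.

mood = optative: zero marking, form stays rithke.
polarity = negative: zero marking, form stays rithke.
Attach person 3rd person -a → rithkea.
Apply vowel harmony: rithkea → rithkee.
Apply vowel deletion: rithkee → rithke.

rithke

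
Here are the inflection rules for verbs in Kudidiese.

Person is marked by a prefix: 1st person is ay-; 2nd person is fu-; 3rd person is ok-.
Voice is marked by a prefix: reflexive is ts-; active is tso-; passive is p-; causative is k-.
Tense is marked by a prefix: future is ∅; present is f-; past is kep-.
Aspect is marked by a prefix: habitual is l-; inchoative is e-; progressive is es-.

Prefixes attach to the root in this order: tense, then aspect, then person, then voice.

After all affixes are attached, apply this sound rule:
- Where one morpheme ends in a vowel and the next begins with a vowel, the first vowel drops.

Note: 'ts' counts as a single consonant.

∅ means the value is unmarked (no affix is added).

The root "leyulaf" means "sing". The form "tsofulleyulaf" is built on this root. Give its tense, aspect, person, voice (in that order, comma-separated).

future, habitual, 2nd person, active

Segment: tso-fu-l-leyulaf.
tense: ∅ → future.
aspect: l- → habitual.
person: fu- → 2nd person.
voice: tso- → active.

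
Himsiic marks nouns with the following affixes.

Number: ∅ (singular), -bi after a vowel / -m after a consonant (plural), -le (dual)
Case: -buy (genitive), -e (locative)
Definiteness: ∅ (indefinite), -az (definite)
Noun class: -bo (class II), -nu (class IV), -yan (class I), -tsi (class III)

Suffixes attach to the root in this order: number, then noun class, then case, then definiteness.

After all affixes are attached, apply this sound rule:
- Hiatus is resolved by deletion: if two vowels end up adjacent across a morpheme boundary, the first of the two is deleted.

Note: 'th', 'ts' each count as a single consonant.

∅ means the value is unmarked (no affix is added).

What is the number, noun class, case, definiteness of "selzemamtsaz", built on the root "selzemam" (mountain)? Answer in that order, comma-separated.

Segment: selzemam-tsi-e-az.
number: ∅ → singular.
noun class: -tsi → class III.
case: -e → locative.
definiteness: -az → definite.

singular, class III, locative, definite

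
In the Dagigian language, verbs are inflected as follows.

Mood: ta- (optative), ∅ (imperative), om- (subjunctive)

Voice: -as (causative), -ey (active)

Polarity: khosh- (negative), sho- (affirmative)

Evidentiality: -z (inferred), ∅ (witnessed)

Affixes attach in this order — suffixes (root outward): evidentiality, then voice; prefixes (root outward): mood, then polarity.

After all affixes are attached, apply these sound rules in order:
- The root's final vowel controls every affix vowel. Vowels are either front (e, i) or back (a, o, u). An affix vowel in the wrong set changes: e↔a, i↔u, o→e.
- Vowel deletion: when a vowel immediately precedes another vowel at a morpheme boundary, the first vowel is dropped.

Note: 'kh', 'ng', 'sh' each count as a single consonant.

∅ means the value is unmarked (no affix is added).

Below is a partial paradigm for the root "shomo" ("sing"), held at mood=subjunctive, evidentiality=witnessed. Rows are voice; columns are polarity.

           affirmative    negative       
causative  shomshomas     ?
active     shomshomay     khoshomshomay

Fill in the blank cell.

khoshomshomas

Attach mood subjunctive om- → omshomo.
evidentiality = witnessed: zero marking, form stays omshomo.
Attach voice causative -as → omshomoas.
Attach polarity negative khosh- → khoshomshomoas.
Vowel harmony: no change.
Apply vowel deletion: khoshomshomoas → khoshomshomas.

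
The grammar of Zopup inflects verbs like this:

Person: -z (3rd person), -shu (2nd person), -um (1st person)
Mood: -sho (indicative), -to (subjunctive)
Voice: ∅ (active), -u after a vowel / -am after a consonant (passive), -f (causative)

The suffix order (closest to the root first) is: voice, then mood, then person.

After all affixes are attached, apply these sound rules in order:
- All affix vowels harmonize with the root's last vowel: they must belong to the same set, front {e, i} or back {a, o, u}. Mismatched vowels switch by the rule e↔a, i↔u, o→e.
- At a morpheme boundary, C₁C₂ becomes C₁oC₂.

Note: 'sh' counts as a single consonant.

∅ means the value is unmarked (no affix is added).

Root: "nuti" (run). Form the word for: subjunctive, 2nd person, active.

voice = active: zero marking, form stays nuti.
Attach mood subjunctive -to → nutito.
Attach person 2nd person -shu → nutitoshu.
Apply vowel harmony: nutitoshu → nutiteshi.
Epenthesis: no change.

nutiteshi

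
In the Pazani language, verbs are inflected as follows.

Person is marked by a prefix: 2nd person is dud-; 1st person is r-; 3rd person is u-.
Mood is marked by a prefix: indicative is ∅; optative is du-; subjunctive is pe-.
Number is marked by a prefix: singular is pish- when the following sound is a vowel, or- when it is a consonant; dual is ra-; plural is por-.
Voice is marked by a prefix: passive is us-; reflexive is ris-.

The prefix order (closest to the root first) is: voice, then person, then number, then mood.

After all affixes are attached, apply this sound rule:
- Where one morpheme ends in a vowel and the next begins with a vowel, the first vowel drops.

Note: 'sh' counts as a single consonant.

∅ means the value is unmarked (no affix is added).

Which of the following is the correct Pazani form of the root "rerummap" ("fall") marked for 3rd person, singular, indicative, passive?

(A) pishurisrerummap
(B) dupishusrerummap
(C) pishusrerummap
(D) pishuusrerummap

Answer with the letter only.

C

Attach voice passive us- → usrerummap.
Attach person 3rd person u- → uusrerummap.
Attach number singular pish- (before vowel 'u') → pishuusrerummap.
mood = indicative: zero marking, form stays pishuusrerummap.
Apply vowel deletion: pishuusrerummap → pishusrerummap.
So the correct form is pishusrerummap, option (C).
(A) pishurisrerummap is wrong: it uses reflexive instead of passive for voice.
(B) dupishusrerummap is wrong: it uses optative instead of indicative for mood.
(D) pishuusrerummap is wrong: it fails to apply the sound rule(s).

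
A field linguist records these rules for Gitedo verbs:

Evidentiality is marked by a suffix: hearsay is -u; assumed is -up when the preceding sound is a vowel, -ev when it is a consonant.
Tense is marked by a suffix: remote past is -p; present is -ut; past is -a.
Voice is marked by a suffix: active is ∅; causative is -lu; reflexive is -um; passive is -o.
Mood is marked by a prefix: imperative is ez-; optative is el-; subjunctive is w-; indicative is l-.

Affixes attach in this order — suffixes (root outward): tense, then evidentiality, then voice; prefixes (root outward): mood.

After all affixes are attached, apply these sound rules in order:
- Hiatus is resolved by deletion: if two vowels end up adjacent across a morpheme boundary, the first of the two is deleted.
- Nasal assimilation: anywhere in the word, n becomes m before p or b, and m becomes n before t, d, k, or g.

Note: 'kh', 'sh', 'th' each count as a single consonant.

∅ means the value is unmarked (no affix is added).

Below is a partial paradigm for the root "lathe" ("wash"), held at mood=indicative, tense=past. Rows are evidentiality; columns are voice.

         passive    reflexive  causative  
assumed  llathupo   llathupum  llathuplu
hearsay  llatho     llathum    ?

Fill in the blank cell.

llathulu

Attach mood indicative l- → llathe.
Attach tense past -a → llathea.
Attach evidentiality hearsay -u → llatheau.
Attach voice causative -lu → llatheaulu.
Apply vowel deletion: llatheaulu → llathulu.
Nasal assimilation: no change.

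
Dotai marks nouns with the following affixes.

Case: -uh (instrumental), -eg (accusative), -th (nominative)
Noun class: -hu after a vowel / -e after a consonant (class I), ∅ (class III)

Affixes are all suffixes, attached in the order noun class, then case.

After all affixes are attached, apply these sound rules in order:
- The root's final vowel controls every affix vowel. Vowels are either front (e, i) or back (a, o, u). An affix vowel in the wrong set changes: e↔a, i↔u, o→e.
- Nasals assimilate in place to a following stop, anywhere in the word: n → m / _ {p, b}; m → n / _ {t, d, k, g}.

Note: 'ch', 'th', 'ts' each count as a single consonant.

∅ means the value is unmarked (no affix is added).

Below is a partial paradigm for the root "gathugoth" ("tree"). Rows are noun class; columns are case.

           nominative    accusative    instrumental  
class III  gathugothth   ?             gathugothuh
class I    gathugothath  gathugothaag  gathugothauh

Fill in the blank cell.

noun class = class III: zero marking, form stays gathugoth.
Attach case accusative -eg → gathugotheg.
Apply vowel harmony: gathugotheg → gathugothag.
Nasal assimilation: no change.

gathugothag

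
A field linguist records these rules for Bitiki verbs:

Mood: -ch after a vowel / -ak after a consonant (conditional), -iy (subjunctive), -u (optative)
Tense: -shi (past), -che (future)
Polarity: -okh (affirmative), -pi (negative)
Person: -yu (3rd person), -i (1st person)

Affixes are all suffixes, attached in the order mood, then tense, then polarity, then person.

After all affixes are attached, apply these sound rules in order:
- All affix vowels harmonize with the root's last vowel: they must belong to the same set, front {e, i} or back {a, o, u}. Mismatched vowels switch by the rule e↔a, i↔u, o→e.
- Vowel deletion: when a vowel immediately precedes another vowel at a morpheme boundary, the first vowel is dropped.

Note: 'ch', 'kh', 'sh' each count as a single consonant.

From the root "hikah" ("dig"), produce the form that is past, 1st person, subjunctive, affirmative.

Attach mood subjunctive -iy → hikahiy.
Attach tense past -shi → hikahiyshi.
Attach polarity affirmative -okh → hikahiyshiokh.
Attach person 1st person -i → hikahiyshiokhi.
Apply vowel harmony: hikahiyshiokhi → hikahuyshuokhu.
Apply vowel deletion: hikahuyshuokhu → hikahuyshokhu.

hikahuyshokhu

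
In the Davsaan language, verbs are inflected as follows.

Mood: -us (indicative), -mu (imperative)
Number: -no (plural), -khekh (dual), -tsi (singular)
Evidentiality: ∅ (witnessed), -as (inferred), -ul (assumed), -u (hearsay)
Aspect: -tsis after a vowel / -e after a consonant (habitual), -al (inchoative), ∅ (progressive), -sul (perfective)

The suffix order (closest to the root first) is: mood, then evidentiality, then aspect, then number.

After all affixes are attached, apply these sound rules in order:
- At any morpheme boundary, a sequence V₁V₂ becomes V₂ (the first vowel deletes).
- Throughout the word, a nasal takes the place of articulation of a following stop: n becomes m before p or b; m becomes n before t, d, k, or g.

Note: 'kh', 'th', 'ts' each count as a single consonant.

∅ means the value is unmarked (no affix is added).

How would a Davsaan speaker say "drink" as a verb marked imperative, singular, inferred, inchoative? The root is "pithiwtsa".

pithiwtsamasaltsi

Attach mood imperative -mu → pithiwtsamu.
Attach evidentiality inferred -as → pithiwtsamuas.
Attach aspect inchoative -al → pithiwtsamuasal.
Attach number singular -tsi → pithiwtsamuasaltsi.
Apply vowel deletion: pithiwtsamuasaltsi → pithiwtsamasaltsi.
Nasal assimilation: no change.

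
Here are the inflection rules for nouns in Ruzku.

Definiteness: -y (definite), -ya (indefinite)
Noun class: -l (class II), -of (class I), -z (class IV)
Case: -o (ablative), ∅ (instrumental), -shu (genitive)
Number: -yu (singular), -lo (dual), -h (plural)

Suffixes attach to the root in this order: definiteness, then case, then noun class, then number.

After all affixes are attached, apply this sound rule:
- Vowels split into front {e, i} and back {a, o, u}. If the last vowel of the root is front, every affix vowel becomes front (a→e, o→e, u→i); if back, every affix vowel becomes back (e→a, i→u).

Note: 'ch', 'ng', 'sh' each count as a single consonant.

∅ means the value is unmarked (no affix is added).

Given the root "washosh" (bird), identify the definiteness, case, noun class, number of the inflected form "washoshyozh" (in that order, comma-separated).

definite, ablative, class IV, plural

Segment: washosh-y-o-z-h.
definiteness: -y → definite.
case: -o → ablative.
noun class: -z → class IV.
number: -h → plural.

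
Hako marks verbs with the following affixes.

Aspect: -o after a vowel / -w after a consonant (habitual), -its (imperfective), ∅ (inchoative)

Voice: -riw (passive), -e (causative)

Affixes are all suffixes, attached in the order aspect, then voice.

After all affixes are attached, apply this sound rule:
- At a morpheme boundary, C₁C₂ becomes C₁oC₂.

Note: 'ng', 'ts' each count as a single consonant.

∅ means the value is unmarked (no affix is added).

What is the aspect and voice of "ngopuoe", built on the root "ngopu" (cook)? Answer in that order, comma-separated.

Segment: ngopu-o-e.
aspect: -o/w → habitual.
voice: -e → causative.

habitual, causative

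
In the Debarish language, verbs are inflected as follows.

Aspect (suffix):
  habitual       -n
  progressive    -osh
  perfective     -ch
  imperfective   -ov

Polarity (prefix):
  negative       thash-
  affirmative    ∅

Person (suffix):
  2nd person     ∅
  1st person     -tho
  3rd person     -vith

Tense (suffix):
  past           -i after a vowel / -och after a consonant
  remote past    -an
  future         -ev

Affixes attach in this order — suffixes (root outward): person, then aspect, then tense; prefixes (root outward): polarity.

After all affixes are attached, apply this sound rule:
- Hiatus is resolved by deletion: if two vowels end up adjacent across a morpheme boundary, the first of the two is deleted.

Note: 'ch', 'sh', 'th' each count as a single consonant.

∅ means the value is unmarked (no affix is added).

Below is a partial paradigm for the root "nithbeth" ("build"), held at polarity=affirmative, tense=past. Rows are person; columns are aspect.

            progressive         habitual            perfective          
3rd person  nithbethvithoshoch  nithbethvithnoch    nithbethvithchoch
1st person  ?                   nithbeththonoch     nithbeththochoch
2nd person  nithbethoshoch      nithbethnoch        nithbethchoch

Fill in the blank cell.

nithbeththoshoch

polarity = affirmative: zero marking, form stays nithbeth.
Attach person 1st person -tho → nithbeththo.
Attach aspect progressive -osh → nithbeththoosh.
Attach tense past -och (after consonant 'sh') → nithbeththooshoch.
Apply vowel deletion: nithbeththooshoch → nithbeththoshoch.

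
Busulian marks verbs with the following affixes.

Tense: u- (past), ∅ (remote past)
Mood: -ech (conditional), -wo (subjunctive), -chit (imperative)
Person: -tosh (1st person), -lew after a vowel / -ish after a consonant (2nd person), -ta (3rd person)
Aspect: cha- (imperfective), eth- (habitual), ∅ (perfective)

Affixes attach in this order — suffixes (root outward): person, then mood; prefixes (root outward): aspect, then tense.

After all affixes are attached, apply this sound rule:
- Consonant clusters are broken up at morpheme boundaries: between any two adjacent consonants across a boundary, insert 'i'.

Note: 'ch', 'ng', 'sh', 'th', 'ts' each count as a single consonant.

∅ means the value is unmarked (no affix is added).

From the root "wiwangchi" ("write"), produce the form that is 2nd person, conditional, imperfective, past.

uchawiwangchilewech

Attach person 2nd person -lew (after vowel 'i') → wiwangchilew.
Attach mood conditional -ech → wiwangchilewech.
Attach aspect imperfective cha- → chawiwangchilewech.
Attach tense past u- → uchawiwangchilewech.
Epenthesis: no change.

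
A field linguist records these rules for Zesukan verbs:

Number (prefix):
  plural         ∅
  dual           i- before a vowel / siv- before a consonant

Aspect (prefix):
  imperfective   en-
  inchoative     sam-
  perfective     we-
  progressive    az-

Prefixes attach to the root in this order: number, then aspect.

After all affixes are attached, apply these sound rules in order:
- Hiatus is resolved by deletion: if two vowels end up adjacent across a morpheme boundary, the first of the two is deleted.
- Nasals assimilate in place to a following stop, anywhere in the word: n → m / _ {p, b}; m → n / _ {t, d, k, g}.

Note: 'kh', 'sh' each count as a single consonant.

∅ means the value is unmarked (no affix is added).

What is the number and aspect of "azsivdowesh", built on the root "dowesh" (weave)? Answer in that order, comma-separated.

dual, progressive

Segment: az-siv-dowesh.
number: i/siv- → dual.
aspect: az- → progressive.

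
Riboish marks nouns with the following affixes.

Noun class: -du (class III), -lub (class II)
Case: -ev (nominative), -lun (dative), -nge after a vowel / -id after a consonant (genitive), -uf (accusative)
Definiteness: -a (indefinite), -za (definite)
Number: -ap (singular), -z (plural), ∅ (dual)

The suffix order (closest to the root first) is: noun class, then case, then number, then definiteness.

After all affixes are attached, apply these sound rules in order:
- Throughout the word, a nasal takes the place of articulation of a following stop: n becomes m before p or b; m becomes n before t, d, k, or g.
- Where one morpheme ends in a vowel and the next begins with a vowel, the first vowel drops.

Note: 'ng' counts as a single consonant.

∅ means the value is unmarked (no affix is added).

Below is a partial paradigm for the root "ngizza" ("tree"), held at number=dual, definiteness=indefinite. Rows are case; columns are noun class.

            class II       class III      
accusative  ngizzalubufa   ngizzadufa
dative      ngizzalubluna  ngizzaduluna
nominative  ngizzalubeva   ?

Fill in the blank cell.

ngizzadeva

Attach noun class class III -du → ngizzadu.
Attach case nominative -ev → ngizzaduev.
number = dual: zero marking, form stays ngizzaduev.
Attach definiteness indefinite -a → ngizzadueva.
Nasal assimilation: no change.
Apply vowel deletion: ngizzadueva → ngizzadeva.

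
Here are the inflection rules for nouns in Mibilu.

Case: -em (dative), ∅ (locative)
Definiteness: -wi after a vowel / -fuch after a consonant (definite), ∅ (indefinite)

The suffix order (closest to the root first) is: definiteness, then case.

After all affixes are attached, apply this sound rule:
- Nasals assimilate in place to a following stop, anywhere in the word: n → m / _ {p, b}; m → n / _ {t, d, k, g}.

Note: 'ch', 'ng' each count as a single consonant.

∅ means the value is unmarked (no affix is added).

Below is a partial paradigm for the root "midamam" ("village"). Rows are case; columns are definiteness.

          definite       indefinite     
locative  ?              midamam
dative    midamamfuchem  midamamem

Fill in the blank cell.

midamamfuch

Attach definiteness definite -fuch (after consonant 'm') → midamamfuch.
case = locative: zero marking, form stays midamamfuch.
Nasal assimilation: no change.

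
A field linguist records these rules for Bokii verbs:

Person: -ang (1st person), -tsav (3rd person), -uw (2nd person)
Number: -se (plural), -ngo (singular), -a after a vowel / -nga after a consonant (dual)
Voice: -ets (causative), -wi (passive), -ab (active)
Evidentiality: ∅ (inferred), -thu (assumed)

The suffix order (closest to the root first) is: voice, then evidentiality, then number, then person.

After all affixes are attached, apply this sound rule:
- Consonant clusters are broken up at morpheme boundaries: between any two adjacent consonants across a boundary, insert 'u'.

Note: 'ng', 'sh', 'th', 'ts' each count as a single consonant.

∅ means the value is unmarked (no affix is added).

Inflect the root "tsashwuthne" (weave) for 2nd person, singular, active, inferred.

Attach voice active -ab → tsashwuthneab.
evidentiality = inferred: zero marking, form stays tsashwuthneab.
Attach number singular -ngo → tsashwuthneabngo.
Attach person 2nd person -uw → tsashwuthneabngouw.
Apply epenthesis: tsashwuthneabngouw → tsashwuthneabungouw.

tsashwuthneabungouw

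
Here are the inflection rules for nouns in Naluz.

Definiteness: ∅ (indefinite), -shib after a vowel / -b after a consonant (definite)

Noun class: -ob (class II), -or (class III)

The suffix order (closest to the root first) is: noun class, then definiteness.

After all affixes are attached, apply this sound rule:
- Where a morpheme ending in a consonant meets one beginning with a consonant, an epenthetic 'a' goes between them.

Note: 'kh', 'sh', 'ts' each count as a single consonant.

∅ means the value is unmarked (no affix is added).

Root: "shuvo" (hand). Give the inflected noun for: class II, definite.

Attach noun class class II -ob → shuvoob.
Attach definiteness definite -b (after consonant 'b') → shuvoobb.
Apply epenthesis: shuvoobb → shuvoobab.

shuvoobab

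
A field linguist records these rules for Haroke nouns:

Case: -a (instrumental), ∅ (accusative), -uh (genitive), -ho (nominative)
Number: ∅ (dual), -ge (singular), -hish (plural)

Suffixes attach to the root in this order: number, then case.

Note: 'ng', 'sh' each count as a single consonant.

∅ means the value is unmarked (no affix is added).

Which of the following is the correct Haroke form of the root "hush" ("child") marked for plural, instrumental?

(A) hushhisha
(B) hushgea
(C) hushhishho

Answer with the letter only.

Attach number plural -hish → hushhish.
Attach case instrumental -a → hushhisha.
So the correct form is hushhisha, option (A).
(B) hushgea is wrong: it uses singular instead of plural for number.
(C) hushhishho is wrong: it uses nominative instead of instrumental for case.

A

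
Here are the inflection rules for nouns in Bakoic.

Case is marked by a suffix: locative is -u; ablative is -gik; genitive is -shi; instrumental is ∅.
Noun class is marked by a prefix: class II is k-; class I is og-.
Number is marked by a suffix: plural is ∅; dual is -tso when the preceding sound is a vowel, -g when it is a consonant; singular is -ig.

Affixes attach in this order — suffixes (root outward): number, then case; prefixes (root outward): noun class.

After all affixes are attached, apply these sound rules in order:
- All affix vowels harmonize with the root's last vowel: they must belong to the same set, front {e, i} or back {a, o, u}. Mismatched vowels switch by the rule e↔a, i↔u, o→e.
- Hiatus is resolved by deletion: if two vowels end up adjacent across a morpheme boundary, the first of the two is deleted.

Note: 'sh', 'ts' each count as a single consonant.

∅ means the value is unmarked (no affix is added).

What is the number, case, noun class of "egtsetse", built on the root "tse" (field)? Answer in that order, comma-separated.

dual, instrumental, class I

Segment: og-tse-tso.
number: -tso/g → dual.
case: ∅ → instrumental.
noun class: og- → class I.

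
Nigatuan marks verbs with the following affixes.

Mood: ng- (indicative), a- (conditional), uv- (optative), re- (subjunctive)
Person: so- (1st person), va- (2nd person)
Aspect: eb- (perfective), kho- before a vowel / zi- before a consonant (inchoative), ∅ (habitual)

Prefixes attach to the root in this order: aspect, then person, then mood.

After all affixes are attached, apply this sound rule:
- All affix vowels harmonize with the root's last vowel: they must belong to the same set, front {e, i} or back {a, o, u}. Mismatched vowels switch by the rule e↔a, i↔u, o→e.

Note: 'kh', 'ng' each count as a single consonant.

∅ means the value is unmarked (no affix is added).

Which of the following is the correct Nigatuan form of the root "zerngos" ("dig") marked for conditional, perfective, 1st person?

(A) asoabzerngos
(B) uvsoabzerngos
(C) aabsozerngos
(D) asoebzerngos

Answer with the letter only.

A

Attach aspect perfective eb- → ebzerngos.
Attach person 1st person so- → soebzerngos.
Attach mood conditional a- → asoebzerngos.
Apply vowel harmony: asoebzerngos → asoabzerngos.
So the correct form is asoabzerngos, option (A).
(B) uvsoabzerngos is wrong: it uses optative instead of conditional for mood.
(D) asoebzerngos is wrong: it fails to apply the sound rule(s).
(C) aabsozerngos is wrong: it has the affixes in the wrong order.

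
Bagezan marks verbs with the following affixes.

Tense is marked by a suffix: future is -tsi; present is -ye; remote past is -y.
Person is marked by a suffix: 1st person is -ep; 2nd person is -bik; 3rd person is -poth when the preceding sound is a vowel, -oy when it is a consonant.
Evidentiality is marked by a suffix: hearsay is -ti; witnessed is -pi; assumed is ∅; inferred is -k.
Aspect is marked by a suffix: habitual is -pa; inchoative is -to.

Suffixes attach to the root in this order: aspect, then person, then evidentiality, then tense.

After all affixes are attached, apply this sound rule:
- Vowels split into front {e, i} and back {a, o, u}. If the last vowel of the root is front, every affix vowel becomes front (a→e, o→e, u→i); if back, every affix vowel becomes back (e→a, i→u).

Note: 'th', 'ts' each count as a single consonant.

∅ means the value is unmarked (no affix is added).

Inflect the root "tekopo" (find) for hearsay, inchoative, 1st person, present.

tekopotoaptuya

Attach aspect inchoative -to → tekopoto.
Attach person 1st person -ep → tekopotoep.
Attach evidentiality hearsay -ti → tekopotoepti.
Attach tense present -ye → tekopotoeptiye.
Apply vowel harmony: tekopotoeptiye → tekopotoaptuya.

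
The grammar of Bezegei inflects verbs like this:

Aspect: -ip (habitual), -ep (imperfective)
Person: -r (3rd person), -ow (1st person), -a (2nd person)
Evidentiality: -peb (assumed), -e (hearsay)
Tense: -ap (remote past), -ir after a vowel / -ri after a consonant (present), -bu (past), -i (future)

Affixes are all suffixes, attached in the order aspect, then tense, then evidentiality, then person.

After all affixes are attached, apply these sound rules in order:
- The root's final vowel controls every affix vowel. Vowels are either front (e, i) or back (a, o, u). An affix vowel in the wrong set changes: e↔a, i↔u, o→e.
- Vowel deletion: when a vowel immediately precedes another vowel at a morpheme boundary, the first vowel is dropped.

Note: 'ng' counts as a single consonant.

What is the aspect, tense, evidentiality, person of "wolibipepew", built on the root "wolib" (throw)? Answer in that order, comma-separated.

habitual, remote past, hearsay, 1st person

Segment: wolib-ip-ap-e-ow.
aspect: -ip → habitual.
tense: -ap → remote past.
evidentiality: -e → hearsay.
person: -ow → 1st person.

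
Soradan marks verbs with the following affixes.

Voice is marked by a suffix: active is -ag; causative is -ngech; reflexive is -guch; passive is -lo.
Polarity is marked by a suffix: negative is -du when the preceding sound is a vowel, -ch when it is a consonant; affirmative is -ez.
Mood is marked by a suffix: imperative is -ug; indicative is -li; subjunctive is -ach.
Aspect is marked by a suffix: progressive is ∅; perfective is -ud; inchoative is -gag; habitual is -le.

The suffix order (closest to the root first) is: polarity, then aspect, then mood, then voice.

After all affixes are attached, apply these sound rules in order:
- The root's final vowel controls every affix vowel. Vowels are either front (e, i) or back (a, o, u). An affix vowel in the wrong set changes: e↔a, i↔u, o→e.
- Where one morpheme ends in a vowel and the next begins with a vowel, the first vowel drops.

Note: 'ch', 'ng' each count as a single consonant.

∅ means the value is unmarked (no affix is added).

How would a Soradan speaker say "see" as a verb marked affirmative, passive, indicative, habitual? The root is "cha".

Attach polarity affirmative -ez → chaez.
Attach aspect habitual -le → chaezle.
Attach mood indicative -li → chaezleli.
Attach voice passive -lo → chaezlelilo.
Apply vowel harmony: chaezlelilo → chaazlalulo.
Apply vowel deletion: chaazlalulo → chazlalulo.

chazlalulo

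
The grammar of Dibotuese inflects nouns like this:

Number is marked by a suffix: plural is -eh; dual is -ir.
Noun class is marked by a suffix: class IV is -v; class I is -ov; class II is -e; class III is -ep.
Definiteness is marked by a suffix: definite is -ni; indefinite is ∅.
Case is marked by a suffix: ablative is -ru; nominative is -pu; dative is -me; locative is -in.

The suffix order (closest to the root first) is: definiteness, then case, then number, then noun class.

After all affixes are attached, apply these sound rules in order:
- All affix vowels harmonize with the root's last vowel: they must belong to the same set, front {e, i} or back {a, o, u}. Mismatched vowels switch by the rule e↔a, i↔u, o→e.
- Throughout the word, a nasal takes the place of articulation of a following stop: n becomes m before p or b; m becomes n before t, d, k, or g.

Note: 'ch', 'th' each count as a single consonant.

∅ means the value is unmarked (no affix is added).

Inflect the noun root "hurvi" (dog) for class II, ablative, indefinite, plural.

definiteness = indefinite: zero marking, form stays hurvi.
Attach case ablative -ru → hurviru.
Attach number plural -eh → hurvirueh.
Attach noun class class II -e → hurviruehe.
Apply vowel harmony: hurviruehe → hurviriehe.
Nasal assimilation: no change.

hurviriehe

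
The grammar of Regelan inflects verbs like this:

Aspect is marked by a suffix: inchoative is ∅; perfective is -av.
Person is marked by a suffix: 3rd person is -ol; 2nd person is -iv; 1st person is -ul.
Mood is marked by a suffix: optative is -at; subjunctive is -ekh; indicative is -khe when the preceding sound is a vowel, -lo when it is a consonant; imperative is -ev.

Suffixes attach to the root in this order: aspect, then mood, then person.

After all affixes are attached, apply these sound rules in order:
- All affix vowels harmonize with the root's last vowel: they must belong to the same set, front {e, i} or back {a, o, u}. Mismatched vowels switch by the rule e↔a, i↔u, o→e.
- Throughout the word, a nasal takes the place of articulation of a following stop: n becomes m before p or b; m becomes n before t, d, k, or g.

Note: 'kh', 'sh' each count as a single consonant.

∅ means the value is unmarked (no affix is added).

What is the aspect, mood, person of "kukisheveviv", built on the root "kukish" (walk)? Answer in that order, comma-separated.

perfective, imperative, 2nd person

Segment: kukish-av-ev-iv.
aspect: -av → perfective.
mood: -ev → imperative.
person: -iv → 2nd person.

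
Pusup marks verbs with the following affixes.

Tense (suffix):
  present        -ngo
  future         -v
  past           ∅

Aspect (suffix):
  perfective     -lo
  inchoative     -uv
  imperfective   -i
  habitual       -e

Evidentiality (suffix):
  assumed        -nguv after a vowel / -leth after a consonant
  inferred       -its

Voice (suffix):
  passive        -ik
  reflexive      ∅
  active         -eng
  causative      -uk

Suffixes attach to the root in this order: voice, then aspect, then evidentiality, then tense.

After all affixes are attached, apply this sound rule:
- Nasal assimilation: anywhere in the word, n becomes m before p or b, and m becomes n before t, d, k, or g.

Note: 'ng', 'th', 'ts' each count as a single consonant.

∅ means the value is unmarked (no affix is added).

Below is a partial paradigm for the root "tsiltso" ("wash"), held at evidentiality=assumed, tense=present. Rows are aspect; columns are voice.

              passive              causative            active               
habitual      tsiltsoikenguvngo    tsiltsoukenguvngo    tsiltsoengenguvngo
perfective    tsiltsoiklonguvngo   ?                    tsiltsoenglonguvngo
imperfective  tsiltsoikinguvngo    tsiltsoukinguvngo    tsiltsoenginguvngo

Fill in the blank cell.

Attach voice causative -uk → tsiltsouk.
Attach aspect perfective -lo → tsiltsouklo.
Attach evidentiality assumed -nguv (after vowel 'o') → tsiltsouklonguv.
Attach tense present -ngo → tsiltsouklonguvngo.
Nasal assimilation: no change.

tsiltsouklonguvngo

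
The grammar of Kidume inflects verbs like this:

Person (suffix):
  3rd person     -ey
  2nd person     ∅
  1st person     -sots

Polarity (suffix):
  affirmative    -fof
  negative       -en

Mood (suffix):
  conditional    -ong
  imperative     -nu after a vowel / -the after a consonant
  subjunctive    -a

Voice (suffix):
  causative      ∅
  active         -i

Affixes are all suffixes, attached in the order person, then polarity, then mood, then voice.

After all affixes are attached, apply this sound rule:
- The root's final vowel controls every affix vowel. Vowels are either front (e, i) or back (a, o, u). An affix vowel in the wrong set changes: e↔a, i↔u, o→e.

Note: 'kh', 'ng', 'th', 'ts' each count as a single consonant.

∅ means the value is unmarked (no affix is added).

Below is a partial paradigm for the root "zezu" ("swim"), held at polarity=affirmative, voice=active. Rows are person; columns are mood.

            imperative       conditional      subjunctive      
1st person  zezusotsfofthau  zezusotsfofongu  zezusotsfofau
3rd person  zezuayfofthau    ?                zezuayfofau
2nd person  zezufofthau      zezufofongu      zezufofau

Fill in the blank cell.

Attach person 3rd person -ey → zezuey.
Attach polarity affirmative -fof → zezueyfof.
Attach mood conditional -ong → zezueyfofong.
Attach voice active -i → zezueyfofongi.
Apply vowel harmony: zezueyfofongi → zezuayfofongu.

zezuayfofongu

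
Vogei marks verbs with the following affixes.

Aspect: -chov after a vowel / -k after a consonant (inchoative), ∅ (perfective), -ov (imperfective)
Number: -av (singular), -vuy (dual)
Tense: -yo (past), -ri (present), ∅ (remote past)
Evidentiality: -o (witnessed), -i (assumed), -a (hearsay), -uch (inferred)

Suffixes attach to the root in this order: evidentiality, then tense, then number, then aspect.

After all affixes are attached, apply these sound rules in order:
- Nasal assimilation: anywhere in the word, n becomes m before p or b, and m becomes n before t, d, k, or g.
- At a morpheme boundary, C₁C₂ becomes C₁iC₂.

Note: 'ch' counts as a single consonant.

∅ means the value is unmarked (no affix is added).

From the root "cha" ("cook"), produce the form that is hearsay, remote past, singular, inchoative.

chaaavik

Attach evidentiality hearsay -a → chaa.
tense = remote past: zero marking, form stays chaa.
Attach number singular -av → chaaav.
Attach aspect inchoative -k (after consonant 'v') → chaaavk.
Nasal assimilation: no change.
Apply epenthesis: chaaavk → chaaavik.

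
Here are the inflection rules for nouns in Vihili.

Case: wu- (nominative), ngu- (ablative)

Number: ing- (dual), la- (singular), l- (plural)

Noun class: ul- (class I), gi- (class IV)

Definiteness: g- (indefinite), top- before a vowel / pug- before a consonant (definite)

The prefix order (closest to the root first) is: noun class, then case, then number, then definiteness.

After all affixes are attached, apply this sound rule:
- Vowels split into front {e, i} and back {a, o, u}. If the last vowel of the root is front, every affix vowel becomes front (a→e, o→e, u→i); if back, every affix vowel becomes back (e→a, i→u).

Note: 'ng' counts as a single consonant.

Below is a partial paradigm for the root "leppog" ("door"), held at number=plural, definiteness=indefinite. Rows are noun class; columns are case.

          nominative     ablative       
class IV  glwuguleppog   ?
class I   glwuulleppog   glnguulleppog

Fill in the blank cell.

Attach noun class class IV gi- → gileppog.
Attach case ablative ngu- → ngugileppog.
Attach number plural l- → lngugileppog.
Attach definiteness indefinite g- → glngugileppog.
Apply vowel harmony: glngugileppog → glnguguleppog.

glnguguleppog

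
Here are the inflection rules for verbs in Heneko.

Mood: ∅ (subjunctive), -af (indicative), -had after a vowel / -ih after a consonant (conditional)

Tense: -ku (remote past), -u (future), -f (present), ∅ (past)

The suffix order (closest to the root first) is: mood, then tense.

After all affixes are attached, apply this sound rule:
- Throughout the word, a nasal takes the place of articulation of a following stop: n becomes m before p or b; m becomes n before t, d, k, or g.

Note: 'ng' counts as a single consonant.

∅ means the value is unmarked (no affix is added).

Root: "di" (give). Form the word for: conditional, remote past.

Attach mood conditional -had (after vowel 'i') → dihad.
Attach tense remote past -ku → dihadku.
Nasal assimilation: no change.

dihadku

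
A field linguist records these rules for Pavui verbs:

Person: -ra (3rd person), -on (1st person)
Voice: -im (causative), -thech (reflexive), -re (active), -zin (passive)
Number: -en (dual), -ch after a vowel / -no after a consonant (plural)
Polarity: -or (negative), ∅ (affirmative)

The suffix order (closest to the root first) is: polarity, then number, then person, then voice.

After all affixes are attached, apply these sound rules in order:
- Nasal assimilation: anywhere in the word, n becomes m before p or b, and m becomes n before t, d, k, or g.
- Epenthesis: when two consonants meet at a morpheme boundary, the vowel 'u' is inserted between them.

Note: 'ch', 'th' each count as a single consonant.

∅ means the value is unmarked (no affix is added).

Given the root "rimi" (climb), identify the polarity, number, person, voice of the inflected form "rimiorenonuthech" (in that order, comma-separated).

negative, dual, 1st person, reflexive

Segment: rimi-or-en-on-thech.
polarity: -or → negative.
number: -en → dual.
person: -on → 1st person.
voice: -thech → reflexive.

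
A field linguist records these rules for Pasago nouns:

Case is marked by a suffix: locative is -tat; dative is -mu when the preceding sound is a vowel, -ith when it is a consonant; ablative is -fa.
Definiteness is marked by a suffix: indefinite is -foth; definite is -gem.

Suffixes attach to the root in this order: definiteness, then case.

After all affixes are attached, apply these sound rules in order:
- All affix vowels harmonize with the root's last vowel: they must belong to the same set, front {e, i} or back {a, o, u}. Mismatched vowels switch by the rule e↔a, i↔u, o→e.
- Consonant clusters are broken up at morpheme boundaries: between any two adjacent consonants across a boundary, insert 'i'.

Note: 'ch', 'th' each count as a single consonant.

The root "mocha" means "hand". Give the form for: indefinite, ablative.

Attach definiteness indefinite -foth → mochafoth.
Attach case ablative -fa → mochafothfa.
Vowel harmony: no change.
Apply epenthesis: mochafothfa → mochafothifa.

mochafothifa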